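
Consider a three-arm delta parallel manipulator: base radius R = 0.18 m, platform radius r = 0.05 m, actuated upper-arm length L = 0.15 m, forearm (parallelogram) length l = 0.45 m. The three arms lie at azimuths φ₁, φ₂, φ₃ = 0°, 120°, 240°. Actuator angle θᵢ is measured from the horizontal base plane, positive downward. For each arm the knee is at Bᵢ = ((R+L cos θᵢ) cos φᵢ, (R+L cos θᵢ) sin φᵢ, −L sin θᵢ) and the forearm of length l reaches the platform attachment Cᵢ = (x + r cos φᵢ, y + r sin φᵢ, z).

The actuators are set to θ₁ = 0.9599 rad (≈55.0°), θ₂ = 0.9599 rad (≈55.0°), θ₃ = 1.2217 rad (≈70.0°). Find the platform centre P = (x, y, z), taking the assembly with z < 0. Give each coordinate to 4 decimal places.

(0.0243, 0.0421, -0.5278)

O1 = (0.2160·cos0.0°, 0.2160·sin0.0°, -0.1229) = (0.2160, 0.0000, -0.1229)
O2 = (0.2160·cos120.0°, 0.2160·sin120.0°, -0.1229) = (-0.1080, 0.1871, -0.1229)
O3 = (0.1813·cos240.0°, 0.1813·sin240.0°, -0.1410) = (-0.0907, -0.1570, -0.1410)
subtract pairs → two planes through P
[-0.6481 0.3742 0.0000]·P = 0.0000;  [-0.6134 -0.3140 -0.0362]·P = -0.0090
det = 0.4331;  x = 0.0078+-0.0312z,  y = 0.0135+-0.0541z
sphere 1 gives Az²+Bz+C=0 with A=1.0039, B=0.2573, C=-0.1439;  B²−4AC=0.6439;  roots -0.5278, 0.2715;  negative root z = -0.5278
x = 0.0243, y = 0.0421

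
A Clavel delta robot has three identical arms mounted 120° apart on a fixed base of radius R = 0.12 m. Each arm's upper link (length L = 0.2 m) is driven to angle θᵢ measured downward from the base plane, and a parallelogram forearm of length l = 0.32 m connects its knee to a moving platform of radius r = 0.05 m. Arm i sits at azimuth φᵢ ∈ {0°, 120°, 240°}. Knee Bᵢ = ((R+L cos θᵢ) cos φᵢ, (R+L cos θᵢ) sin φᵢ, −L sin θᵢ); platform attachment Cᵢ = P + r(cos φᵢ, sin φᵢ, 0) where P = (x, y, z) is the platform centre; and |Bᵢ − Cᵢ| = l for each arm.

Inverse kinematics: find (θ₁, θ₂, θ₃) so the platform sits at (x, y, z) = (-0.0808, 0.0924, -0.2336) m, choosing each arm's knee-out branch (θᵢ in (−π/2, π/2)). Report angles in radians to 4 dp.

θ₁ = 0.7857, θ₂ = -0.2620, θ₃ = 0.6109

arm 1 (φ=0.0°): x'=-0.0808, y'=0.0924
  e−x'=0.1508;  (l²−L²−(e−x')²−y'²−z²)/2L = -0.0586
  θ1 = atan2(B,A) + arccos(C/0.2780) = 0.7857
φ2=120.0° → target in arm frame (0.1204, 0.0238)
  A=-0.0504, B=-0.2336, C=(l²−L²−A²−y'²−z²)/(2L)=0.0118
  γ=atan2(-0.2336,-0.0504)=-1.7834;  ψ=arccos(0.0494)=1.5214;  θ2=γ+ψ≈-0.2620
arm 3 (φ=240.0°): x'=-0.0396, y'=-0.1162
  A cos θ + B sin θ = C:  0.1096·cos θ + -0.2336·sin θ = -0.0442
  √(A²+B²)=0.2580;  θ3 = -1.1320+1.7430 ≈ 0.6109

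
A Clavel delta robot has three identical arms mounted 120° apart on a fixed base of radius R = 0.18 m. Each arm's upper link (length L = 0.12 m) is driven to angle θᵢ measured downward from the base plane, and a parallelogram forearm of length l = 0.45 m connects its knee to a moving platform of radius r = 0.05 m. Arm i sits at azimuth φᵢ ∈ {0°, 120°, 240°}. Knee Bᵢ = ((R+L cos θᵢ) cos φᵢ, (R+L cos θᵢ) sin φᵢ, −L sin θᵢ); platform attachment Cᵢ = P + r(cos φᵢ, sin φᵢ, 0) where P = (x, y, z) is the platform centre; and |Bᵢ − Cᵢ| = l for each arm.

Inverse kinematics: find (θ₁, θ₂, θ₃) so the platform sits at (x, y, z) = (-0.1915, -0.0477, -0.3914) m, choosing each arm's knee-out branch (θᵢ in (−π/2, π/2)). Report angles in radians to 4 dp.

θ₁ = 1.3087, θ₂ = 0.2617, θ₃ = -0.1751

arm 1 (φ=0.0°): x'=-0.1915, y'=-0.0477
  e−x'=0.3215;  (l²−L²−(e−x')²−y'²−z²)/2L = -0.2947
  √(A²+B²)=0.5065;  θ1 = -0.8831+2.1918 ≈ 1.3087
arm 2 (φ=120.0°): x'=0.0544, y'=0.1897
  A cos θ + B sin θ = C:  0.0756·cos θ + -0.3914·sin θ = -0.0283
  θ2 = atan2(B,A) + arccos(C/0.3986) = 0.2617
rotate P by −φ3: (0.1371, -0.1420, -0.3914)
  A=-0.0071, B=-0.3914, C=(l²−L²−A²−y'²−z²)/(2L)=0.0612
  √(A²+B²)=0.3915;  θ3 = -1.5888+1.4138 ≈ -0.1751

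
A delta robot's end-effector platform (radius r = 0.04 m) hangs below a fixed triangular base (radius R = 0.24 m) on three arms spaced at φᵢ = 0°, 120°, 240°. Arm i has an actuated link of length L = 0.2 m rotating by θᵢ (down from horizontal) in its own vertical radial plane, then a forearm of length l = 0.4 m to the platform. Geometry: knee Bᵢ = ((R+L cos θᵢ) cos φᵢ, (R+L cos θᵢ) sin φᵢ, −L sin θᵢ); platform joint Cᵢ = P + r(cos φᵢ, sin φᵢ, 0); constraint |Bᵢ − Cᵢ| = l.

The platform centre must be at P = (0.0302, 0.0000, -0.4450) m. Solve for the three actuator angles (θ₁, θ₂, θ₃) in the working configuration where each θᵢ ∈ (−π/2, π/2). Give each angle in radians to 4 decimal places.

θ₁ = 0.9600, θ₂ = 1.1346, θ₃ = 1.1346

φ1=0.0° → target in arm frame (0.0302, 0.0000)
  e−x'=0.1698;  (l²−L²−(e−x')²−y'²−z²)/2L = -0.2671
  γ=atan2(-0.4450,0.1698)=-1.2063;  ψ=arccos(-0.5609)=2.1662;  θ1=γ+ψ≈0.9600
rotate P by −φ2: (-0.0151, -0.0262, -0.4450)
  A cos θ + B sin θ = C:  0.2151·cos θ + -0.4450·sin θ = -0.3124
  γ=atan2(-0.4450,0.2151)=-1.1205;  ψ=arccos(-0.6321)=2.2551;  θ2=γ+ψ≈1.1346
rotate P by −φ3: (-0.0151, 0.0262, -0.4450)
  A=0.2151, B=-0.4450, C=(l²−L²−A²−y'²−z²)/(2L)=-0.3124
  θ3 = atan2(B,A) + arccos(C/0.4943) = 1.1346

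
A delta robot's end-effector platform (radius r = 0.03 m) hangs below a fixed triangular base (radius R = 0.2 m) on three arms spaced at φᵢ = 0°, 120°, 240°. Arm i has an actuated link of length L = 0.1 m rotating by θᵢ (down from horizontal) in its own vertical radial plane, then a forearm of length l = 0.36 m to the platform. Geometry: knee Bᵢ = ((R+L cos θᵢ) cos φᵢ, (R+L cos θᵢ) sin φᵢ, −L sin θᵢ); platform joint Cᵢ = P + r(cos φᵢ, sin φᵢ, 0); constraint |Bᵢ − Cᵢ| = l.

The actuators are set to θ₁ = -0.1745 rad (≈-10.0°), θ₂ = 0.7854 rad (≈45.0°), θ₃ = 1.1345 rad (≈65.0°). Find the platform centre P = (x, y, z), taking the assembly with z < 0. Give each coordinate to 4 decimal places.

(0.0960, 0.0309, -0.2971)

φ1=0.0°: virtual centre (0.2685, 0.0000, 0.0174), radius l
arm 2 at φ=120.0°: ρ2 = 0.2407;  O2 = (-0.1204, 0.2085, -0.0707)
φ3=240.0°: virtual centre (-0.1061, -0.1838, -0.0906), radius l
subtract pairs → two planes through P
linear system: -0.7777x+0.4169y = -0.0094−-0.1761z; -0.7492x+-0.3676y = -0.0191−-0.2160z
det = 0.5983;  x = 0.0191+-0.2588z,  y = 0.0130+-0.0602z
quadratic in z: (1.0706)z²+(0.0928)z+(-0.0669)=0, √Δ=0.5434 → z ∈ {-0.2971, 0.2105}; z = -0.2971 (taking z<0)
x = 0.0960, y = 0.0309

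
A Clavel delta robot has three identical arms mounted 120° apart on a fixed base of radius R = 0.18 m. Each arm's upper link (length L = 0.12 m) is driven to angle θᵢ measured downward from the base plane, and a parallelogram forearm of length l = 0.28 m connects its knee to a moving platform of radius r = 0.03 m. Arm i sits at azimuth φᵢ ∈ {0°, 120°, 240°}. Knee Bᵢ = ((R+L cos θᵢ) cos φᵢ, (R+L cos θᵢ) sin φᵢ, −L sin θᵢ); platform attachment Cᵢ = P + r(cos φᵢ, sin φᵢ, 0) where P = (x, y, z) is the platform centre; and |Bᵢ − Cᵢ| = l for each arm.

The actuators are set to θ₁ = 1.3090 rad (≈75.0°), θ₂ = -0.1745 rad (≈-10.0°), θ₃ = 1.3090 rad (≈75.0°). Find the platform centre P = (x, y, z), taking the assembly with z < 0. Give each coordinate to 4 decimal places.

O1 = (0.1811·cos0.0°, 0.1811·sin0.0°, -0.1159) = (0.1811, 0.0000, -0.1159)
arm 2 at φ=120.0°: (R−r)+L cos θ2 = 0.2682;  O2 = (-0.1341, 0.2322, 0.0208)
arm 3 at φ=240.0°: (R−r)+L cos θ3 = 0.1811;  O3 = (-0.0905, -0.1568, -0.1159)
eliminate P² terms by subtracting sphere 1 from 2 and 3
plane₁₂: -0.6303x+0.4645y+0.2735z = 0.0261
Cramer: x(z) = -0.0182+0.1906z;  y(z) = 0.0315-0.3301z
quadratic in z: (1.1453)z²+(0.1350)z+(-0.0243)=0, √Δ=0.3597 → z ∈ {-0.2160, 0.0981}; z = -0.2160 (taking z<0)
x = -0.0594, y = 0.1029

(-0.0594, 0.1029, -0.2160)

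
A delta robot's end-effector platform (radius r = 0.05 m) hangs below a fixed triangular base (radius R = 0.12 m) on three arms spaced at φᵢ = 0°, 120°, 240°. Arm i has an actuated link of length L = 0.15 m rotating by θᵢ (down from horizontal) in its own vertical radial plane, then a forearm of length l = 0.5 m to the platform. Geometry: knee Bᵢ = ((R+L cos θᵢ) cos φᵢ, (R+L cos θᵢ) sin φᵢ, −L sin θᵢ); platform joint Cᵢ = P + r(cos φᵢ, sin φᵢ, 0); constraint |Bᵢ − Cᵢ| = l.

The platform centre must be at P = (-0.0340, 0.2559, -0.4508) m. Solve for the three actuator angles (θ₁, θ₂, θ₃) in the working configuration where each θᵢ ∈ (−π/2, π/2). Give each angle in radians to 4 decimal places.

rotate P by −φ1: (-0.0340, 0.2559, -0.4508)
  e−x'=0.1040;  (l²−L²−(e−x')²−y'²−z²)/2L = -0.1734
  θ1 = atan2(B,A) + arccos(C/0.4626) = 0.6109
rotate P by −φ2: (0.2386, -0.0985, -0.4508)
  e−x'=-0.1686;  (l²−L²−(e−x')²−y'²−z²)/2L = -0.0462
  γ=atan2(-0.4508,-0.1686)=-1.9287;  ψ=arccos(-0.0960)=1.6669;  θ2=γ+ψ≈-0.2618
arm 3 (φ=240.0°): x'=-0.2046, y'=-0.1574
  A=0.2746, B=-0.4508, C=(l²−L²−A²−y'²−z²)/(2L)=-0.2530
  θ3 = atan2(B,A) + arccos(C/0.5279) = 1.0470

θ₁ = 0.6109, θ₂ = -0.2618, θ₃ = 1.0470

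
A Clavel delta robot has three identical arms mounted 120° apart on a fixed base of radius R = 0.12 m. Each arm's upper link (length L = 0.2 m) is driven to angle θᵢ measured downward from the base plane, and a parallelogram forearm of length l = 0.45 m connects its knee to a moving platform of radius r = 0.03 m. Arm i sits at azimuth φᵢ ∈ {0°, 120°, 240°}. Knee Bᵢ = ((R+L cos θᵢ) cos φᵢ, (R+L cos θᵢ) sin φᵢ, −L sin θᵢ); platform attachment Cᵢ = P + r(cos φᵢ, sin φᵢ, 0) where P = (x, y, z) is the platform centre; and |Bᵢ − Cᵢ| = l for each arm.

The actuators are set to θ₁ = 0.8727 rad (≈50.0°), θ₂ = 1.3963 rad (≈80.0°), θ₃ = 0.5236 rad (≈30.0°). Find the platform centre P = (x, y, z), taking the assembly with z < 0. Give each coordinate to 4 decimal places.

O1 = (0.2186·cos0.0°, 0.2186·sin0.0°, -0.1532) = (0.2186, 0.0000, -0.1532)
φ2=120.0°: virtual centre (-0.0624, 0.1080, -0.1970), radius l
O3 = (0.2632·cos240.0°, 0.2632·sin240.0°, -0.1000) = (-0.1316, -0.2279, -0.1000)
subtract pairs → two planes through P
[-0.5618 0.2160 -0.0875]·P = -0.0169;  [-0.7003 -0.4559 0.1064]·P = 0.0080
Cramer: x(z) = 0.0146-0.0415z;  y(z) = -0.0401+0.2972z
into |P−O₁|² = l²: 1.0900z² + 0.2995z + -0.1358 = 0;  Δ = 0.6820;  z = -0.5162 or 0.2414 → z<0 root = -0.5162
x = 0.0360, y = -0.1935

(0.0360, -0.1935, -0.5162)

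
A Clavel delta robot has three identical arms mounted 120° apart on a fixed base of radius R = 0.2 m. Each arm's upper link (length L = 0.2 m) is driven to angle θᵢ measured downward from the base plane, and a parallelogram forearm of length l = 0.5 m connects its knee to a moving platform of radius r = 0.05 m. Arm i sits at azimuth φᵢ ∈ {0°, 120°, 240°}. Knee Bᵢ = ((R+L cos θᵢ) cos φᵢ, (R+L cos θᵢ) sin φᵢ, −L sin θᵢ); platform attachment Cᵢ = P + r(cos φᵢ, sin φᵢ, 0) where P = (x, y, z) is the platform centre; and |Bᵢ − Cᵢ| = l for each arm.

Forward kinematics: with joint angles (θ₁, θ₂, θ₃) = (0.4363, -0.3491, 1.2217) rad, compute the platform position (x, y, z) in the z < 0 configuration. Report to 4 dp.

(0.0237, 0.2481, -0.3908)

φ1=0.0°: virtual centre (0.3313, 0.0000, -0.0845), radius l
φ2=120.0°: virtual centre (-0.1690, 0.2927, 0.0684), radius l
arm 3 at φ=240.0°: (R−r)+L cos θ3 = 0.2184;  O3 = (-0.1092, -0.1891, -0.1879)
subtract pairs → two planes through P
[-1.0005 0.5853 0.3059]·P = 0.0020;  [-0.8809 -0.3783 -0.2068]·P = -0.0339
Cramer: x(z) = 0.0213-0.0060z;  y(z) = 0.0399-0.5328z
into |P−O₁|² = l²: 1.2839z² + 0.1303z + -0.1452 = 0;  Δ = 0.7627;  z = -0.3908 or 0.2894 → z<0 root = -0.3908
x = 0.0237, y = 0.2481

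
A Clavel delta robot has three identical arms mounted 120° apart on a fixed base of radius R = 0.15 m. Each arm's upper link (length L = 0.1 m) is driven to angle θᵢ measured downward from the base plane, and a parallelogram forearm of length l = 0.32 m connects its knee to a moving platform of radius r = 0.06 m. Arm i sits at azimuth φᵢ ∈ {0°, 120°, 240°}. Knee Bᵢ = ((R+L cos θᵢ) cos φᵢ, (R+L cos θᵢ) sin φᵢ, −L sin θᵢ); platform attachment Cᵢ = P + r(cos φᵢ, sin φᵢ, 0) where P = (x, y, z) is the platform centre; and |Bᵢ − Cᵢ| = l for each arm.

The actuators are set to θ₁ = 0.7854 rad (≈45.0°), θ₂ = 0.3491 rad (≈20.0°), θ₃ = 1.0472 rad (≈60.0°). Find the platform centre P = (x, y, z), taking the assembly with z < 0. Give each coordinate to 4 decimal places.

(-0.0087, 0.0753, -0.3315)

φ1=0.0°: virtual centre (0.1607, 0.0000, -0.0707), radius l
arm 2 at φ=120.0°: (R−r)+L cos θ2 = 0.1840;  centre 2 = (-0.0920, 0.1593, -0.0342)
φ3=240.0°: virtual centre (-0.0700, -0.1212, -0.0866), radius l
|centre ₂|²−|centre ₁|² = 0.0042;  |centre ₃|²−|centre ₁|² = -0.0037
linear system: -0.5054x+0.3186y = 0.0042−0.0730z; -0.4614x+-0.2425y = -0.0037−-0.0318z
det = 0.2696;  x = 0.0006+0.0281z,  y = 0.0142+-0.1846z
sphere 1 gives Az²+Bz+C=0 with A=1.0349, B=0.1272, C=-0.0716;  B²−4AC=0.3125;  roots -0.3315, 0.2086;  negative root z = -0.3315
x = -0.0087, y = 0.0753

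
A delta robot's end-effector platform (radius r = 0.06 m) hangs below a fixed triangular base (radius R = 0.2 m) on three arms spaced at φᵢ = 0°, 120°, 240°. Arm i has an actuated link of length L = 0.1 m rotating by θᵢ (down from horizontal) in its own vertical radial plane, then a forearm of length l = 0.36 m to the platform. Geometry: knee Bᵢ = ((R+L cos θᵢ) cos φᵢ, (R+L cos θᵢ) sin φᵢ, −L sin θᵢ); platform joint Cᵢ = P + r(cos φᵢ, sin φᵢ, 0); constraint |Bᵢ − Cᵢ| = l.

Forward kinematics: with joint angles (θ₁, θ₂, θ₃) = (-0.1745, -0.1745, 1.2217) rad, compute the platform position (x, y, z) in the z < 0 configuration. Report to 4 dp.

(0.0679, 0.1176, -0.2770)

S1 = (0.2385·cos0.0°, 0.2385·sin0.0°, 0.0174) = (0.2385, 0.0000, 0.0174)
φ2=120.0°: virtual centre (-0.1192, 0.2065, 0.0174), radius l
arm 3 at φ=240.0°: ρ3 = 0.1742;  S3 = (-0.0871, -0.1509, -0.0940)
eliminate P² terms by subtracting sphere 1 from 2 and 3
linear system: -0.7154x+0.4131y = 0.0000−0.0000z; -0.6512x+-0.3017y = -0.0180−-0.2227z
det = 0.4848;  x = 0.0153+-0.1897z,  y = 0.0266+-0.3286z
into |P−S₁|² = l²: 1.1439z² + 0.0325z + -0.0788 = 0;  Δ = 0.3616;  z = -0.2770 or 0.2486 → z<0 root = -0.2770
x = 0.0679, y = 0.1176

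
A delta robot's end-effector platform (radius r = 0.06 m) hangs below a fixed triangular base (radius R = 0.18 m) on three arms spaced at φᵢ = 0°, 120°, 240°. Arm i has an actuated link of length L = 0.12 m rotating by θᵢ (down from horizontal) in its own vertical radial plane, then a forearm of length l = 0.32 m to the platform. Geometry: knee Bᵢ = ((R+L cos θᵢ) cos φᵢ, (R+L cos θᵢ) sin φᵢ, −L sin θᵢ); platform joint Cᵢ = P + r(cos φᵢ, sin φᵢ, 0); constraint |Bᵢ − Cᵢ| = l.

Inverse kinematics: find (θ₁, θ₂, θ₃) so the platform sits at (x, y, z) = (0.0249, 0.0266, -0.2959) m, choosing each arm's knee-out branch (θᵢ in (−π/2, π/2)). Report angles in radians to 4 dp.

θ₁ = 0.4361, θ₂ = 0.5233, θ₃ = 0.7850

φ1=0.0° → target in arm frame (0.0249, 0.0266)
  A cos θ + B sin θ = C:  0.0951·cos θ + -0.2959·sin θ = -0.0388
  γ=atan2(-0.2959,0.0951)=-1.2598;  ψ=arccos(-0.1248)=1.6959;  θ1=γ+ψ≈0.4361
arm 2 (φ=120.0°): x'=0.0106, y'=-0.0349
  A cos θ + B sin θ = C:  0.1094·cos θ + -0.2959·sin θ = -0.0531
  γ=atan2(-0.2959,0.1094)=-1.2166;  ψ=arccos(-0.1683)=1.7399;  θ2=γ+ψ≈0.5233
rotate P by −φ3: (-0.0355, 0.0083, -0.2959)
  e−x'=0.1555;  (l²−L²−(e−x')²−y'²−z²)/2L = -0.0992
  γ=atan2(-0.2959,0.1555)=-1.0870;  ψ=arccos(-0.2967)=1.8720;  θ3=γ+ψ≈0.7850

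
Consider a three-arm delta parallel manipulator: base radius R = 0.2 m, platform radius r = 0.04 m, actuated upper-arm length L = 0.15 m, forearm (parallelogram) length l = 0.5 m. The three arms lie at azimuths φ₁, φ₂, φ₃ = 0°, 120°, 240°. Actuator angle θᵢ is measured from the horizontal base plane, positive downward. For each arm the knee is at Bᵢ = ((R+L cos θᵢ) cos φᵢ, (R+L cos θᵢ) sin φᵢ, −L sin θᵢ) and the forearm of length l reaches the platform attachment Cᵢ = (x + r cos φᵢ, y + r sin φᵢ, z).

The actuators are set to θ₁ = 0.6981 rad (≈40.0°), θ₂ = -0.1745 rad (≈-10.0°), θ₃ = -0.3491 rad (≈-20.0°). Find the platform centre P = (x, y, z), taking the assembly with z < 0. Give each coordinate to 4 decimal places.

arm 1 at φ=0.0°: e+L cos θ1 = 0.2749;  O1 = (0.2749, 0.0000, -0.0964)
arm 2 at φ=120.0°: e+L cos θ2 = 0.3077;  O2 = (-0.1539, 0.2665, 0.0260)
φ3=240.0°: virtual centre (-0.1505, -0.2606, 0.0513), radius l
|O₂|²−|O₁|² = 0.0105;  |O₃|²−|O₁|² = 0.0083
plane₁₂: -0.8575x+0.5330y+0.2449z = 0.0105
Cramer: x(z) = -0.0110+0.3167z;  y(z) = 0.0020+0.0500z
quadratic in z: (1.1028)z²+(0.0120)z+(-0.1589)=0, √Δ=0.8374 → z ∈ {-0.3851, 0.3743}; z = -0.3851 (taking z<0)
x = -0.1330, y = -0.0173

(-0.1330, -0.0173, -0.3851)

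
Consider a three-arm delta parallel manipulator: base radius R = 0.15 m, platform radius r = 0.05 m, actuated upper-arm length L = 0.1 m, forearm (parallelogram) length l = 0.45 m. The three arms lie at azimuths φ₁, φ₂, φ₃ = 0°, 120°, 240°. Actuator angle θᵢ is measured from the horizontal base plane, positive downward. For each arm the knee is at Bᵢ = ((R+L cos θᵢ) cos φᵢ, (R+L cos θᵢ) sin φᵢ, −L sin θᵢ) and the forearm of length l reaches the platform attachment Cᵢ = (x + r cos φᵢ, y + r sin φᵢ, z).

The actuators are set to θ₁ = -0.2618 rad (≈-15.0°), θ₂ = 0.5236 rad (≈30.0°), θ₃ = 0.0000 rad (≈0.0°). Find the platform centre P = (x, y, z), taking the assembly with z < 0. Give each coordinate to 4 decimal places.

(0.0721, -0.0654, -0.4016)

arm 1 at φ=0.0°: ρ1 = 0.1966;  centre 1 = (0.1966, 0.0000, 0.0259)
centre 2 = (0.1866·cos120.0°, 0.1866·sin120.0°, -0.0500) = (-0.0933, 0.1616, -0.0500)
arm 3 at φ=240.0°: ρ3 = 0.2000;  centre 3 = (-0.1000, -0.1732, 0.0000)
|centre ₂|²−|centre ₁|² = -0.0020;  |centre ₃|²−|centre ₁|² = 0.0007
[-0.5798 0.3232 -0.1518]·P = -0.0020;  [-0.5932 -0.3464 -0.0518]·P = 0.0007
Cramer: x(z) = 0.0012-0.1765z;  y(z) = -0.0040+0.1529z
quadratic in z: (1.0545)z²+(0.0160)z+(-0.1636)=0, √Δ=0.8310 → z ∈ {-0.4016, 0.3864}; z = -0.4016 (taking z<0)
x = 0.0721, y = -0.0654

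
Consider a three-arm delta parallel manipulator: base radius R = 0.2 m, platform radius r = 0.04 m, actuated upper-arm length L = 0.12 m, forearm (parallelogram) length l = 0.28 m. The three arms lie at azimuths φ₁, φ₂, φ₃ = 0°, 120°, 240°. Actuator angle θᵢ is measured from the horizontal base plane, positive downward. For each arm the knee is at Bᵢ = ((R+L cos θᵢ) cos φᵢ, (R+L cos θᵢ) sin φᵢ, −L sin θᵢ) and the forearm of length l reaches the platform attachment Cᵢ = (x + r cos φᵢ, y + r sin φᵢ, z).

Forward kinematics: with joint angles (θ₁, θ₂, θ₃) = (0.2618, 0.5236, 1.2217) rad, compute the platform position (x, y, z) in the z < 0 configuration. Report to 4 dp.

(0.0473, 0.0528, -0.1839)

arm 1 at φ=0.0°: e+L cos θ1 = 0.2759;  O1 = (0.2759, 0.0000, -0.0311)
arm 2 at φ=120.0°: e+L cos θ2 = 0.2639;  O2 = (-0.1320, 0.2286, -0.0600)
φ3=240.0°: virtual centre (-0.1005, -0.1741, -0.1128), radius l
|O₂|²−|O₁|² = -0.0038;  |O₃|²−|O₁|² = -0.0240
plane₁₂: -0.8157x+0.4571y+-0.0579z = -0.0038
det = 0.6282;  x = 0.0196+-0.1510z,  y = 0.0265+-0.1428z
quadratic in z: (1.0432)z²+(0.1320)z+(-0.0110)=0, √Δ=0.2518 → z ∈ {-0.1839, 0.0574}; z = -0.1839 (taking z<0)
x = 0.0473, y = 0.0528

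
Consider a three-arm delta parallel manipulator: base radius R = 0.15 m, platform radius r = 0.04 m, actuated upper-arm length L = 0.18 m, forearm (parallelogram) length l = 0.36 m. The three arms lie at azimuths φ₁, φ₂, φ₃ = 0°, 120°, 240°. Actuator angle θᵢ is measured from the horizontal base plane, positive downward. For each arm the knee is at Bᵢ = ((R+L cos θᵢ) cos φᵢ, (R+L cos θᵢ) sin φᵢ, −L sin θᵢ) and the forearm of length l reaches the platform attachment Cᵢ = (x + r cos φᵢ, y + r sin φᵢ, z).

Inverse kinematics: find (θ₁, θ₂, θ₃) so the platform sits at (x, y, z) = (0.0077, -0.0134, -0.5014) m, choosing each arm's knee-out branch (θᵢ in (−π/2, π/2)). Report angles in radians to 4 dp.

θ₁ = 1.3093, θ₂ = 1.3965, θ₃ = 1.3091

arm 1 (φ=0.0°): x'=0.0077, y'=-0.0134
  A=0.1023, B=-0.5014, C=(l²−L²−A²−y'²−z²)/(2L)=-0.4579
  γ=atan2(-0.5014,0.1023)=-1.3695;  ψ=arccos(-0.8948)=2.6788;  θ1=γ+ψ≈1.3093
arm 2 (φ=120.0°): x'=-0.0155, y'=0.0000
  A=0.1255, B=-0.5014, C=(l²−L²−A²−y'²−z²)/(2L)=-0.4721
  θ2 = atan2(B,A) + arccos(C/0.5169) = 1.3965
rotate P by −φ3: (0.0078, 0.0134, -0.5014)
  A cos θ + B sin θ = C:  0.1022·cos θ + -0.5014·sin θ = -0.4579
  θ3 = atan2(B,A) + arccos(C/0.5117) = 1.3091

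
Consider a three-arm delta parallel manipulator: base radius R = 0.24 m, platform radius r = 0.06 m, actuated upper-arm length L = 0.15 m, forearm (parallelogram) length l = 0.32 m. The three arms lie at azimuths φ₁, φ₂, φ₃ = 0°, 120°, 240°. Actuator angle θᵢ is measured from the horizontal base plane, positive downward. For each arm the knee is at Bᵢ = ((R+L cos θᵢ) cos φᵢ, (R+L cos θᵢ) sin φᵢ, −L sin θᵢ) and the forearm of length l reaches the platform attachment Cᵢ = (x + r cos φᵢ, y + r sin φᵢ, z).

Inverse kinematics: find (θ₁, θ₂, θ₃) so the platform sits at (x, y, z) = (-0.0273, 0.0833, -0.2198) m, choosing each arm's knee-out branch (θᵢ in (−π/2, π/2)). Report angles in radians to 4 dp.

arm 1 (φ=0.0°): x'=-0.0273, y'=0.0833
  A cos θ + B sin θ = C:  0.2073·cos θ + -0.2198·sin θ = -0.0611
  θ1 = atan2(B,A) + arccos(C/0.3021) = 0.9597
arm 2 (φ=120.0°): x'=0.0858, y'=-0.0180
  e−x'=0.0942;  (l²−L²−(e−x')²−y'²−z²)/2L = 0.0746
  √(A²+B²)=0.2391;  θ2 = -1.1659+1.2534 ≈ 0.0876
φ3=240.0° → target in arm frame (-0.0585, -0.0653)
  e−x'=0.2385;  (l²−L²−(e−x')²−y'²−z²)/2L = -0.0985
  γ=atan2(-0.2198,0.2385)=-0.7446;  ψ=arccos(-0.3037)=1.8794;  θ3=γ+ψ≈1.1348

θ₁ = 0.9597, θ₂ = 0.0876, θ₃ = 1.1348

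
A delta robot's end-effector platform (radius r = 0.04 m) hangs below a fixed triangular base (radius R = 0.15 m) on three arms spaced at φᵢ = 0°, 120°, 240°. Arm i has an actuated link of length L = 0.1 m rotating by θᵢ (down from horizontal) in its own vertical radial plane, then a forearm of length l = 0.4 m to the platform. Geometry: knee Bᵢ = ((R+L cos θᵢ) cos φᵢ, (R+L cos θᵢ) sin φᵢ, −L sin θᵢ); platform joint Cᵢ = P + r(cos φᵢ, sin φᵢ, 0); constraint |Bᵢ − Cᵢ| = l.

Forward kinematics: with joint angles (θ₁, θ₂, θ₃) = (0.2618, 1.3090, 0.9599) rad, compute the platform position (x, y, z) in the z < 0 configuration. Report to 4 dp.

φ1=0.0°: virtual centre (0.2066, 0.0000, -0.0259), radius l
arm 2 at φ=120.0°: e+L cos θ2 = 0.1359;  centre 2 = (-0.0679, 0.1177, -0.0966)
arm 3 at φ=240.0°: e+L cos θ3 = 0.1674;  centre 3 = (-0.0837, -0.1449, -0.0819)
|centre ₂|²−|centre ₁|² = -0.0156;  |centre ₃|²−|centre ₁|² = -0.0086
[-0.5491 0.2354 -0.1414]·P = -0.0156;  [-0.5805 -0.2899 -0.1121]·P = -0.0086
Cramer: x(z) = 0.0221-0.2278z;  y(z) = -0.0145+0.0695z
quadratic in z: (1.0567)z²+(0.1338)z+(-0.1251)=0, √Δ=0.7393 → z ∈ {-0.4131, 0.2865}; z = -0.4131 (taking z<0)
x = 0.1162, y = -0.0432

(0.1162, -0.0432, -0.4131)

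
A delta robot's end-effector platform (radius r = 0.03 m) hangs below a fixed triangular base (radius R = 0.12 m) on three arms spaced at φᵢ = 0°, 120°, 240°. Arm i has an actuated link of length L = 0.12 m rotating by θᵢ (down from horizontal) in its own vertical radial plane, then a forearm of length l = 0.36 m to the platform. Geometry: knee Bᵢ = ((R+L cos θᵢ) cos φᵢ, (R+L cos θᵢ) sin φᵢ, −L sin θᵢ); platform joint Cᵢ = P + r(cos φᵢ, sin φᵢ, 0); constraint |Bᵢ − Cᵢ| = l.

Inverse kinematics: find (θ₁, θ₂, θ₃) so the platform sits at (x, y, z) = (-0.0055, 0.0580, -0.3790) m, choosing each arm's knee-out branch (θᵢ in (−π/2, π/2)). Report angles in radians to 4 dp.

arm 1 (φ=0.0°): x'=-0.0055, y'=0.0580
  A cos θ + B sin θ = C:  0.0955·cos θ + -0.3790·sin θ = -0.1705
  γ=atan2(-0.3790,0.0955)=-1.3240;  ψ=arccos(-0.4363)=2.0223;  θ1=γ+ψ≈0.6983
φ2=120.0° → target in arm frame (0.0530, -0.0242)
  A=0.0370, B=-0.3790, C=(l²−L²−A²−y'²−z²)/(2L)=-0.1267
  γ=atan2(-0.3790,0.0370)=-1.4734;  ψ=arccos(-0.3326)=1.9099;  θ2=γ+ψ≈0.4364
φ3=240.0° → target in arm frame (-0.0475, -0.0338)
  A=0.1375, B=-0.3790, C=(l²−L²−A²−y'²−z²)/(2L)=-0.2020
  γ=atan2(-0.3790,0.1375)=-1.2228;  ψ=arccos(-0.5011)=2.0956;  θ3=γ+ψ≈0.8728

θ₁ = 0.6983, θ₂ = 0.4364, θ₃ = 0.8728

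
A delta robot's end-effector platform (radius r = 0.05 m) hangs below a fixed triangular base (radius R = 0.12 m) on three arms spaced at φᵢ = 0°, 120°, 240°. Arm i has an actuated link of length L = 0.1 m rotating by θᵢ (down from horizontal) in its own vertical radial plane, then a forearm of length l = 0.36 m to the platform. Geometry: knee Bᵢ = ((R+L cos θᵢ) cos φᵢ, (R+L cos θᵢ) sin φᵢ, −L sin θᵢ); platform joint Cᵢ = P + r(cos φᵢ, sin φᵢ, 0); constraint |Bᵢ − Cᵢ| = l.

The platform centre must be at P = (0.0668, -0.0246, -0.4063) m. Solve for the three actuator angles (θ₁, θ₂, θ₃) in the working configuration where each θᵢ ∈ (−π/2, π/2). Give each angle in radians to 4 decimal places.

rotate P by −φ1: (0.0668, -0.0246, -0.4063)
  A=0.0032, B=-0.4063, C=(l²−L²−A²−y'²−z²)/(2L)=-0.2305
  √(A²+B²)=0.4063;  θ1 = -1.5629+2.1739 ≈ 0.6110
φ2=120.0° → target in arm frame (-0.0547, -0.0456)
  A cos θ + B sin θ = C:  0.1247·cos θ + -0.4063·sin θ = -0.3155
  θ2 = atan2(B,A) + arccos(C/0.4250) = 1.1345
rotate P by −φ3: (-0.0121, 0.0702, -0.4063)
  e−x'=0.0821;  (l²−L²−(e−x')²−y'²−z²)/2L = -0.2857
  γ=atan2(-0.4063,0.0821)=-1.3714;  ψ=arccos(-0.6893)=2.3313;  θ3=γ+ψ≈0.9598

θ₁ = 0.6110, θ₂ = 1.1345, θ₃ = 0.9598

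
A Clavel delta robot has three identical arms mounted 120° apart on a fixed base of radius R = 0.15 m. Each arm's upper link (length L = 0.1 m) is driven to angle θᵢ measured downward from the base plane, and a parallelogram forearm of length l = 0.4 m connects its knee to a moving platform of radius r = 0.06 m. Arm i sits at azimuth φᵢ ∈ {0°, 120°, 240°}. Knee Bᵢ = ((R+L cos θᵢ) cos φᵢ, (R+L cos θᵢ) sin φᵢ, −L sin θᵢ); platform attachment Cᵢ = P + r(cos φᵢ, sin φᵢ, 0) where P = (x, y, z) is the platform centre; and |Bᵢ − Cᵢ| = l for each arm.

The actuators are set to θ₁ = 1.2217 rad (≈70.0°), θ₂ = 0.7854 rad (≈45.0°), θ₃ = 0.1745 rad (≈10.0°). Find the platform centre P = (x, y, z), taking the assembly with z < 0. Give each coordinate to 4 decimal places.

(-0.1133, -0.0749, -0.4070)

arm 1 at φ=0.0°: e+L cos θ1 = 0.1242;  centre 1 = (0.1242, 0.0000, -0.0940)
φ2=120.0°: virtual centre (-0.0804, 0.1392, -0.0707), radius l
φ3=240.0°: virtual centre (-0.0942, -0.1632, -0.0174), radius l
subtract pairs → two planes through P
plane₁₂: -0.4091x+0.2784y+0.0465z = 0.0066
det = 0.2552;  x = -0.0210+0.2266z,  y = -0.0073+0.1660z
into |P−centre ₁|² = l²: 1.0789z² + 0.1197z + -0.1300 = 0;  Δ = 0.5755;  z = -0.4070 or 0.2961 → z<0 root = -0.4070
x = -0.1133, y = -0.0749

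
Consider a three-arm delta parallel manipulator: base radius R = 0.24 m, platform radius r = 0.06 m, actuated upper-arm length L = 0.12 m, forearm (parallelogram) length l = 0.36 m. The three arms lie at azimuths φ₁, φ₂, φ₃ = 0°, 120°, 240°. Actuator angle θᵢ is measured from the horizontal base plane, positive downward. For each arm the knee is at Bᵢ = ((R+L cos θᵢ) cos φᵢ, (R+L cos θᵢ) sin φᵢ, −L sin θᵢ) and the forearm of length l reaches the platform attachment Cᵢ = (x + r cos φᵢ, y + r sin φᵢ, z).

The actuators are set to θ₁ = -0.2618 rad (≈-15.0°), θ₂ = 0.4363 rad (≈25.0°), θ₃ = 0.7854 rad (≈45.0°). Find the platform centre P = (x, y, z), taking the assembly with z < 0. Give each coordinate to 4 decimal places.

arm 1 at φ=0.0°: (R−r)+L cos θ1 = 0.2959;  S1 = (0.2959, 0.0000, 0.0311)
arm 2 at φ=120.0°: (R−r)+L cos θ2 = 0.2888;  S2 = (-0.1444, 0.2501, -0.0507)
S3 = (0.2649·cos240.0°, 0.2649·sin240.0°, -0.0849) = (-0.1324, -0.2294, -0.0849)
eliminate P² terms by subtracting sphere 1 from 2 and 3
plane₁₂: -0.8806x+0.5001y+-0.1635z = -0.0026
det = 0.8324;  x = 0.0081+-0.2294z,  y = 0.0092+-0.0769z
into |P−S₁|² = l²: 1.0585z² + 0.0685z + -0.0457 = 0;  Δ = 0.1984;  z = -0.2427 or 0.1780 → z<0 root = -0.2427
x = 0.0638, y = 0.0279

(0.0638, 0.0279, -0.2427)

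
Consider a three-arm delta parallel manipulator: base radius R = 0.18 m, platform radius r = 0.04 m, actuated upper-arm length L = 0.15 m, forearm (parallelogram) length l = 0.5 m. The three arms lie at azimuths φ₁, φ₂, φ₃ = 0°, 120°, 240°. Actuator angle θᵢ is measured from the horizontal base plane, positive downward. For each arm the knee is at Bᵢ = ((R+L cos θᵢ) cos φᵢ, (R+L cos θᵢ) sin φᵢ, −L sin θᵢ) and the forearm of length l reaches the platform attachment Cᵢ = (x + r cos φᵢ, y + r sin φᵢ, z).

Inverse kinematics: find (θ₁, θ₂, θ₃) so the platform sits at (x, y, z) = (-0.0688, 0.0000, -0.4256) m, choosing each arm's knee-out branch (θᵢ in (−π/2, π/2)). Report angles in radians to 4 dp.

θ₁ = 0.4366, θ₂ = 0.0001, θ₃ = 0.0001

arm 1 (φ=0.0°): x'=-0.0688, y'=0.0000
  e−x'=0.2088;  (l²−L²−(e−x')²−y'²−z²)/2L = 0.0092
  γ=atan2(-0.4256,0.2088)=-1.1147;  ψ=arccos(0.0195)=1.5513;  θ1=γ+ψ≈0.4366
φ2=120.0° → target in arm frame (0.0344, 0.0596)
  A cos θ + B sin θ = C:  0.1056·cos θ + -0.4256·sin θ = 0.1055
  θ2 = atan2(B,A) + arccos(C/0.4385) = 0.0001
arm 3 (φ=240.0°): x'=0.0344, y'=-0.0596
  A cos θ + B sin θ = C:  0.1056·cos θ + -0.4256·sin θ = 0.1055
  √(A²+B²)=0.4385;  θ3 = -1.3276+1.3277 ≈ 0.0001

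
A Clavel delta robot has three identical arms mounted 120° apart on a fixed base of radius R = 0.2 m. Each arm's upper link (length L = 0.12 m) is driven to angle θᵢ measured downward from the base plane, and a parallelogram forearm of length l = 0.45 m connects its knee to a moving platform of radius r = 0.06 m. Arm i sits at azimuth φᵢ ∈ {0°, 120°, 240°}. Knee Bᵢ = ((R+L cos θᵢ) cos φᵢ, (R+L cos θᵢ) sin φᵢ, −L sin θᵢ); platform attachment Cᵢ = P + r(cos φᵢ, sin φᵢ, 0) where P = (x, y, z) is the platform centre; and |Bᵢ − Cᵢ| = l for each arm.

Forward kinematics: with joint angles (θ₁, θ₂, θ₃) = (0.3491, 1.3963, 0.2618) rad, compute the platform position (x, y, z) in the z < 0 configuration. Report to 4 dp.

arm 1 at φ=0.0°: ρ1 = 0.2528;  O1 = (0.2528, 0.0000, -0.0410)
arm 2 at φ=120.0°: ρ2 = 0.1608;  O2 = (-0.0804, 0.1393, -0.1182)
O3 = (0.2559·cos240.0°, 0.2559·sin240.0°, -0.0311) = (-0.1280, -0.2216, -0.0311)
eliminate P² terms by subtracting sphere 1 from 2 and 3
[-0.6664 0.2786 -0.1543]·P = -0.0257;  [-0.7614 -0.4433 0.0200]·P = 0.0009
det = 0.5075;  x = 0.0220+-0.1238z,  y = -0.0398+0.2577z
quadratic in z: (1.0817)z²+(0.1187)z+(-0.1460)=0, √Δ=0.8036 → z ∈ {-0.4263, 0.3166}; z = -0.4263 (taking z<0)
x = 0.0748, y = -0.1496

(0.0748, -0.1496, -0.4263)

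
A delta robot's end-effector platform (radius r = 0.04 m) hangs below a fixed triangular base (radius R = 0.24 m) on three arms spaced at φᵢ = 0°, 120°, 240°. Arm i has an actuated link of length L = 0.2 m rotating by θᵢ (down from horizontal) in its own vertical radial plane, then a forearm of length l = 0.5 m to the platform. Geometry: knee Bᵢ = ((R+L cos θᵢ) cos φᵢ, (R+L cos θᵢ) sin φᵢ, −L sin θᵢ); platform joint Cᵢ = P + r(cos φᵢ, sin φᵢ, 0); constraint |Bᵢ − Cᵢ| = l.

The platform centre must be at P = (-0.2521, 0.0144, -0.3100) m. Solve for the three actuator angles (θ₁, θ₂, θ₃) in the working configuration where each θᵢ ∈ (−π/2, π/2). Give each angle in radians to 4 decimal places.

θ₁ = 1.3962, θ₂ = -0.3493, θ₃ = -0.1745

φ1=0.0° → target in arm frame (-0.2521, 0.0144)
  A=0.4521, B=-0.3100, C=(l²−L²−A²−y'²−z²)/(2L)=-0.2268
  γ=atan2(-0.3100,0.4521)=-0.6011;  ψ=arccos(-0.4137)=1.9973;  θ1=γ+ψ≈1.3962
φ2=120.0° → target in arm frame (0.1385, 0.2111)
  A=0.0615, B=-0.3100, C=(l²−L²−A²−y'²−z²)/(2L)=0.1639
  √(A²+B²)=0.3160;  θ2 = -1.3750+1.0257 ≈ -0.3493
φ3=240.0° → target in arm frame (0.1136, -0.2255)
  e−x'=0.0864;  (l²−L²−(e−x')²−y'²−z²)/2L = 0.1389
  √(A²+B²)=0.3218;  θ3 = -1.2989+1.1244 ≈ -0.1745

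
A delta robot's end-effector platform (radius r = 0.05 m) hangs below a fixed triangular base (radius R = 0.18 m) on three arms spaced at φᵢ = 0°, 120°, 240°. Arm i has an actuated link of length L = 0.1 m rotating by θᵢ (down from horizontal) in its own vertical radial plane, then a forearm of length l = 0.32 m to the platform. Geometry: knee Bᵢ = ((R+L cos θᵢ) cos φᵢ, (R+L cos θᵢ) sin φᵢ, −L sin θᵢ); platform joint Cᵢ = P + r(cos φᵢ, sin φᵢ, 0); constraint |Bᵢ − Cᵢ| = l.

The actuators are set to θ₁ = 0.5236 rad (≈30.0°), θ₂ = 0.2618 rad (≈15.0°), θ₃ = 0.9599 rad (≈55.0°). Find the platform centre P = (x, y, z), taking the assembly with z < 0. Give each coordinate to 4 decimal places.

(0.0106, 0.0597, -0.2875)

φ1=0.0°: virtual centre (0.2166, 0.0000, -0.0500), radius l
φ2=120.0°: virtual centre (-0.1133, 0.1962, -0.0259), radius l
S3 = (0.1874·cos240.0°, 0.1874·sin240.0°, -0.0819) = (-0.0937, -0.1623, -0.0819)
subtract pairs → two planes through P
[-0.6598 0.3925 0.0482]·P = 0.0026;  [-0.6206 -0.3245 -0.0638]·P = -0.0076
det = 0.4577;  x = 0.0047+-0.0205z,  y = 0.0145+-0.1574z
sphere 1 gives Az²+Bz+C=0 with A=1.0252, B=0.1041, C=-0.0548;  B²−4AC=0.2355;  roots -0.2875, 0.1859;  negative root z = -0.2875
x = 0.0106, y = 0.0597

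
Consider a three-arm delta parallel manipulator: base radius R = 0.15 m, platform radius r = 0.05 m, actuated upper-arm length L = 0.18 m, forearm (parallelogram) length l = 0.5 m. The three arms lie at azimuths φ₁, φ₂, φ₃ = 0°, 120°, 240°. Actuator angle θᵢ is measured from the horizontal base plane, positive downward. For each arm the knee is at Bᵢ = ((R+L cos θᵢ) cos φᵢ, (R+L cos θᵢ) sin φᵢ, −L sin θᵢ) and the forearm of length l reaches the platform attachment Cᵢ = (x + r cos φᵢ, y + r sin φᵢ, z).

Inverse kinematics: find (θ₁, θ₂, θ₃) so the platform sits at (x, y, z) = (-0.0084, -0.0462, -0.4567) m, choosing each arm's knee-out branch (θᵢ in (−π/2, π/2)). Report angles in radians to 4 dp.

θ₁ = 0.2618, θ₂ = 0.3494, θ₃ = 0.0874

arm 1 (φ=0.0°): x'=-0.0084, y'=-0.0462
  A cos θ + B sin θ = C:  0.1084·cos θ + -0.4567·sin θ = -0.0135
  θ1 = atan2(B,A) + arccos(C/0.4694) = 0.2618
rotate P by −φ2: (-0.0358, 0.0304, -0.4567)
  A cos θ + B sin θ = C:  0.1358·cos θ + -0.4567·sin θ = -0.0287
  γ=atan2(-0.4567,0.1358)=-1.2818;  ψ=arccos(-0.0603)=1.6311;  θ2=γ+ψ≈0.3494
arm 3 (φ=240.0°): x'=0.0442, y'=0.0158
  e−x'=0.0558;  (l²−L²−(e−x')²−y'²−z²)/2L = 0.0157
  γ=atan2(-0.4567,0.0558)=-1.4492;  ψ=arccos(0.0342)=1.5366;  θ3=γ+ψ≈0.0874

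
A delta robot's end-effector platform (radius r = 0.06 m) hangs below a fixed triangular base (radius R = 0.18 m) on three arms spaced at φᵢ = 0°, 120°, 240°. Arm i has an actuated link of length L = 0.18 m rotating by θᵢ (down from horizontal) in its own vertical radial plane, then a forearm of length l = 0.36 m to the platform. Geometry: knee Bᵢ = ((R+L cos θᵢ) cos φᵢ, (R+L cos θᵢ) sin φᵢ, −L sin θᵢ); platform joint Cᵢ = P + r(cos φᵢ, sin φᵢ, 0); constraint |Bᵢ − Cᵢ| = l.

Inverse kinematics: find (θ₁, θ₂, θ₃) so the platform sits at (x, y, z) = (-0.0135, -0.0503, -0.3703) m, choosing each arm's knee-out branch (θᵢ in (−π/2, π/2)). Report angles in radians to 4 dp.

θ₁ = 0.7854, θ₂ = 0.8729, θ₃ = 0.5239

arm 1 (φ=0.0°): x'=-0.0135, y'=-0.0503
  A=0.1335, B=-0.3703, C=(l²−L²−A²−y'²−z²)/(2L)=-0.1674
  γ=atan2(-0.3703,0.1335)=-1.2248;  ψ=arccos(-0.4253)=2.0101;  θ1=γ+ψ≈0.7854
rotate P by −φ2: (-0.0368, 0.0368, -0.3703)
  e−x'=0.1568;  (l²−L²−(e−x')²−y'²−z²)/2L = -0.1830
  θ2 = atan2(B,A) + arccos(C/0.4021) = 0.8729
φ3=240.0° → target in arm frame (0.0503, 0.0135)
  A cos θ + B sin θ = C:  0.0697·cos θ + -0.3703·sin θ = -0.1249
  θ3 = atan2(B,A) + arccos(C/0.3768) = 0.5239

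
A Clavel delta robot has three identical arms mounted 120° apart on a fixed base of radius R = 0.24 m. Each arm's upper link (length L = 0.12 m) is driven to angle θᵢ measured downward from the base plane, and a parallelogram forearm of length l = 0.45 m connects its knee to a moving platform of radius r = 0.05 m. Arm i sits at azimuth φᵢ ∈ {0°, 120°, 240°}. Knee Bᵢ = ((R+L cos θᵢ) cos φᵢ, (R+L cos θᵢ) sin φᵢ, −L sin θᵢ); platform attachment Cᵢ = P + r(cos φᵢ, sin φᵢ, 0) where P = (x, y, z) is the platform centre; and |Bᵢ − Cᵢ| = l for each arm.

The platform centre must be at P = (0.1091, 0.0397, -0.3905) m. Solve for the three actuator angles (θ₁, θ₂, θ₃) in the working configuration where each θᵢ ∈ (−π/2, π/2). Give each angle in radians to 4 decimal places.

φ1=0.0° → target in arm frame (0.1091, 0.0397)
  A cos θ + B sin θ = C:  0.0809·cos θ + -0.3905·sin θ = 0.1145
  θ1 = atan2(B,A) + arccos(C/0.3988) = -0.0870
arm 2 (φ=120.0°): x'=-0.0202, y'=-0.1143
  A cos θ + B sin θ = C:  0.2102·cos θ + -0.3905·sin θ = -0.0901
  √(A²+B²)=0.4435;  θ2 = -1.0771+1.7755 ≈ 0.6984
rotate P by −φ3: (-0.0889, 0.0746, -0.3905)
  A=0.2789, B=-0.3905, C=(l²−L²−A²−y'²−z²)/(2L)=-0.1990
  γ=atan2(-0.3905,0.2789)=-0.9505;  ψ=arccos(-0.4147)=1.9984;  θ3=γ+ψ≈1.0479

θ₁ = -0.0870, θ₂ = 0.6984, θ₃ = 1.0479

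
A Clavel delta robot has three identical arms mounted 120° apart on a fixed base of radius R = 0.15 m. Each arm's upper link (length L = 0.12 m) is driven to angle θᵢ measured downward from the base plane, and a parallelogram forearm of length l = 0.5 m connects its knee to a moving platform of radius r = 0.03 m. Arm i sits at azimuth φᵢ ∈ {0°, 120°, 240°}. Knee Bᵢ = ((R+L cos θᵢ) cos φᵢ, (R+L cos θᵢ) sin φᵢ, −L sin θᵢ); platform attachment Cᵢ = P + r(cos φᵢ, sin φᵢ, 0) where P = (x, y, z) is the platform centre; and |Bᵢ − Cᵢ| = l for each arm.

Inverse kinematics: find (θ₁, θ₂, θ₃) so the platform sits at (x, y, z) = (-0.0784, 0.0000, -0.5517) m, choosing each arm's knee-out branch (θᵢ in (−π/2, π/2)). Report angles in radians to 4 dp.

rotate P by −φ1: (-0.0784, 0.0000, -0.5517)
  e−x'=0.1984;  (l²−L²−(e−x')²−y'²−z²)/2L = -0.4506
  γ=atan2(-0.5517,0.1984)=-1.2256;  ψ=arccos(-0.7685)=2.4473;  θ1=γ+ψ≈1.2217
arm 2 (φ=120.0°): x'=0.0392, y'=0.0679
  A=0.0808, B=-0.5517, C=(l²−L²−A²−y'²−z²)/(2L)=-0.3330
  θ2 = atan2(B,A) + arccos(C/0.5576) = 0.7854
rotate P by −φ3: (0.0392, -0.0679, -0.5517)
  e−x'=0.0808;  (l²−L²−(e−x')²−y'²−z²)/2L = -0.3330
  θ3 = atan2(B,A) + arccos(C/0.5576) = 0.7854

θ₁ = 1.2217, θ₂ = 0.7854, θ₃ = 0.7854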